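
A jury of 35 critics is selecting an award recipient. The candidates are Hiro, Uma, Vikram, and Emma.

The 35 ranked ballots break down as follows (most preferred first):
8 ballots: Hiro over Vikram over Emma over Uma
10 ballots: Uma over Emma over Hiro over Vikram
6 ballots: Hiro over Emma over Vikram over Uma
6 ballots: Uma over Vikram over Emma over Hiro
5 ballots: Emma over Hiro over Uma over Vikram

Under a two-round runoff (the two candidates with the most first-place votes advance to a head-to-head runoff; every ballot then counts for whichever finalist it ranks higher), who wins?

Round 1 first-place votes: Hiro 14, Uma 16, Vikram 0, Emma 5. Uma and Hiro advance.
Runoff: Uma is ranked above Hiro on 16 ballots, Hiro above Uma on 19.

Hiro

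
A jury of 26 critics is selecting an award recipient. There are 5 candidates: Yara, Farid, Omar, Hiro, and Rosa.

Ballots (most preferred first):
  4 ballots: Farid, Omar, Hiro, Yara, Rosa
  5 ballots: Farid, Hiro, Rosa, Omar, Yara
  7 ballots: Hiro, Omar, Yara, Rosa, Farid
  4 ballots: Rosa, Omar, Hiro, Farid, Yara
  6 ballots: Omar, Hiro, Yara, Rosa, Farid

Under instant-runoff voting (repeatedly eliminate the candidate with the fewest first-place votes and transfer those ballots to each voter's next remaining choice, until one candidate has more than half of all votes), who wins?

Omar

Round 1: Yara 0, Farid 9, Omar 6, Hiro 7, Rosa 4. Yara eliminated.
Round 2: Farid 9, Omar 6, Hiro 7, Rosa 4. Rosa eliminated.
Round 3: Farid 9, Omar 10, Hiro 7. Hiro eliminated.
Round 4: Farid 9, Omar 17. Omar has a majority (≥14).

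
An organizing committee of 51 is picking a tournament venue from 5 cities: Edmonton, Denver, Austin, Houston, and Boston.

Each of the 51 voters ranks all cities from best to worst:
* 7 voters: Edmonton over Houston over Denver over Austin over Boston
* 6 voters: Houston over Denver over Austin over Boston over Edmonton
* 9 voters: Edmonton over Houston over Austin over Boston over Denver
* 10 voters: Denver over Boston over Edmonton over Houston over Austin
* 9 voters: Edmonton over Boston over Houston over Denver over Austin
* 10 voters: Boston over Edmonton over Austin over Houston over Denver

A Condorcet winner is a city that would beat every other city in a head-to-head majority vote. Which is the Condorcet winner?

Boston

Boston vs Edmonton: 26–25
Boston vs Denver: 28–23
Boston vs Austin: 29–22
Boston vs Houston: 29–22
Boston beats every other city.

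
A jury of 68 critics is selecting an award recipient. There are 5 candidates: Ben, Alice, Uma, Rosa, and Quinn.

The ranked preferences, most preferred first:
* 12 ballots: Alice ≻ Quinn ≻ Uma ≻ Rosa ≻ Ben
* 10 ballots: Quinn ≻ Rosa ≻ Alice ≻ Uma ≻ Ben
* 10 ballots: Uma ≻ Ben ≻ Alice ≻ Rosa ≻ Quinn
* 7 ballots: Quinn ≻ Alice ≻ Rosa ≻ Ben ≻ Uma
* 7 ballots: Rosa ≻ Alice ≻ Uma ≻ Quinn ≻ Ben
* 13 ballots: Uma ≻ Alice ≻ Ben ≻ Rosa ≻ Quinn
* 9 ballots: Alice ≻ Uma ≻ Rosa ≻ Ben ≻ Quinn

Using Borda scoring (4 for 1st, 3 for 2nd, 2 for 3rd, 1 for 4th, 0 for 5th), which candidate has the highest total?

Alice

Ben: 12×0 + 10×0 + 10×3 + 7×1 + 7×0 + 13×2 + 9×1 = 72
Alice: 12×4 + 10×2 + 10×2 + 7×3 + 7×3 + 13×3 + 9×4 = 205
Uma: 12×2 + 10×1 + 10×4 + 7×0 + 7×2 + 13×4 + 9×3 = 167
Rosa: 12×1 + 10×3 + 10×1 + 7×2 + 7×4 + 13×1 + 9×2 = 125
Quinn: 12×3 + 10×4 + 10×0 + 7×4 + 7×1 + 13×0 + 9×0 = 111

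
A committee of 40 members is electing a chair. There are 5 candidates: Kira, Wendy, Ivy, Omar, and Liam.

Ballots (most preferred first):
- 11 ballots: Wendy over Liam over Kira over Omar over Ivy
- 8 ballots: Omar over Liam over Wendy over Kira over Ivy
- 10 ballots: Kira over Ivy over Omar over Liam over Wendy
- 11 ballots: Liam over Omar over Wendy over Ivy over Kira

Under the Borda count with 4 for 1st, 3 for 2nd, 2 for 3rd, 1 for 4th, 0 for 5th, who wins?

Liam

Kira: 11×2 + 8×1 + 10×4 + 11×0 = 70
Wendy: 11×4 + 8×2 + 10×0 + 11×2 = 82
Ivy: 11×0 + 8×0 + 10×3 + 11×1 = 41
Omar: 11×1 + 8×4 + 10×2 + 11×3 = 96
Liam: 11×3 + 8×3 + 10×1 + 11×4 = 111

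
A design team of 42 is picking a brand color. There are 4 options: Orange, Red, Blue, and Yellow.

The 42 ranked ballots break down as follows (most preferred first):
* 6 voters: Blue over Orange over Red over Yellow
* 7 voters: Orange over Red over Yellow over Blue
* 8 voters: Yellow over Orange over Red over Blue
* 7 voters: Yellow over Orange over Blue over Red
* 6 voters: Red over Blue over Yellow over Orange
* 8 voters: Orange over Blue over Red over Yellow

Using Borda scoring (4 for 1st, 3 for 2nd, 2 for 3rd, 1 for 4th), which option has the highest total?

Orange: 6×3 + 7×4 + 8×3 + 7×3 + 6×1 + 8×4 = 129
Red: 6×2 + 7×3 + 8×2 + 7×1 + 6×4 + 8×2 = 96
Blue: 6×4 + 7×1 + 8×1 + 7×2 + 6×3 + 8×3 = 95
Yellow: 6×1 + 7×2 + 8×4 + 7×4 + 6×2 + 8×1 = 100

Orange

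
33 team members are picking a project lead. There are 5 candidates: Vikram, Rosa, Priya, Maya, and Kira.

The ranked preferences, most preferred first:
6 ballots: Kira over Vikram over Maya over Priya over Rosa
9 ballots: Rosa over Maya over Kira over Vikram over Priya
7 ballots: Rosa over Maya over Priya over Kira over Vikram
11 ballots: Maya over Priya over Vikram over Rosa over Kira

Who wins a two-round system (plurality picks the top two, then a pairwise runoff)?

Round 1 first-place votes: Vikram 0, Rosa 16, Priya 0, Maya 11, Kira 6. Rosa and Maya advance.
Runoff: Rosa is ranked above Maya on 16 ballots, Maya above Rosa on 17.

Maya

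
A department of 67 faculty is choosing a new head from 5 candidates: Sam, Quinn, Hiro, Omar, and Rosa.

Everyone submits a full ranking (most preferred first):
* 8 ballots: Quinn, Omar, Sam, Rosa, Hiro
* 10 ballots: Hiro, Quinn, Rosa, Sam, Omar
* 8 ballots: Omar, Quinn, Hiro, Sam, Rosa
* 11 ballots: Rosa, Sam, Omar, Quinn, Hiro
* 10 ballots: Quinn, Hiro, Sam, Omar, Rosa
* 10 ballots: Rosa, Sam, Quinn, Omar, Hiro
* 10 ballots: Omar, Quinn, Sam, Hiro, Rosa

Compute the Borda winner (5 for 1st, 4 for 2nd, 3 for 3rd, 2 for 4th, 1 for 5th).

Sam: 8×3 + 10×2 + 8×2 + 11×4 + 10×3 + 10×4 + 10×3 = 204
Quinn: 8×5 + 10×4 + 8×4 + 11×2 + 10×5 + 10×3 + 10×4 = 254
Hiro: 8×1 + 10×5 + 8×3 + 11×1 + 10×4 + 10×1 + 10×2 = 163
Omar: 8×4 + 10×1 + 8×5 + 11×3 + 10×2 + 10×2 + 10×5 = 205
Rosa: 8×2 + 10×3 + 8×1 + 11×5 + 10×1 + 10×5 + 10×1 = 179

Quinn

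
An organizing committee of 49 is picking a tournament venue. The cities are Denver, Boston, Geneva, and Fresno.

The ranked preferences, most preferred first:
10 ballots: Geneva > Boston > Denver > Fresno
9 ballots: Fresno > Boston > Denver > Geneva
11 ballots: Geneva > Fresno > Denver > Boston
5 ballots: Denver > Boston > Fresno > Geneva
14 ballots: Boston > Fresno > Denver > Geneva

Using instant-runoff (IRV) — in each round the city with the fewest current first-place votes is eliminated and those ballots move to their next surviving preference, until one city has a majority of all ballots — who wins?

Round 1: Denver 5, Boston 14, Geneva 21, Fresno 9. Denver eliminated.
Round 2: Boston 19, Geneva 21, Fresno 9. Fresno eliminated.
Round 3: Boston 28, Geneva 21. Boston has a majority (≥25).

Boston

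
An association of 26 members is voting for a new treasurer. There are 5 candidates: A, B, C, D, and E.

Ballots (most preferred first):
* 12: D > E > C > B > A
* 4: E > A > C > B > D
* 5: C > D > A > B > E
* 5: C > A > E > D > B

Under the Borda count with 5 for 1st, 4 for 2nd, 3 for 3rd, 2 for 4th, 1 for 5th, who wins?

A: 12×1 + 4×4 + 5×3 + 5×4 = 63
B: 12×2 + 4×2 + 5×2 + 5×1 = 47
C: 12×3 + 4×3 + 5×5 + 5×5 = 98
D: 12×5 + 4×1 + 5×4 + 5×2 = 94
E: 12×4 + 4×5 + 5×1 + 5×3 = 88

C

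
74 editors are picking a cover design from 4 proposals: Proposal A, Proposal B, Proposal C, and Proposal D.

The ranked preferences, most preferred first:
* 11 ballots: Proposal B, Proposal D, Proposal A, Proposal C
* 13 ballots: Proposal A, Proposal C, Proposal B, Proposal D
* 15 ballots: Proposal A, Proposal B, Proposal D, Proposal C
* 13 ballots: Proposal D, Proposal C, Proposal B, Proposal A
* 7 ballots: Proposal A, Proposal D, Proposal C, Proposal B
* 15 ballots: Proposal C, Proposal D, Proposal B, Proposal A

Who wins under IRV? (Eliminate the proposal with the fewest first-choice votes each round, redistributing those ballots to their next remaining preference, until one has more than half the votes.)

Proposal D

Round 1: Proposal A 35, Proposal B 11, Proposal C 15, Proposal D 13. Proposal B eliminated.
Round 2: Proposal A 35, Proposal C 15, Proposal D 24. Proposal C eliminated.
Round 3: Proposal A 35, Proposal D 39. Proposal D has a majority (≥38).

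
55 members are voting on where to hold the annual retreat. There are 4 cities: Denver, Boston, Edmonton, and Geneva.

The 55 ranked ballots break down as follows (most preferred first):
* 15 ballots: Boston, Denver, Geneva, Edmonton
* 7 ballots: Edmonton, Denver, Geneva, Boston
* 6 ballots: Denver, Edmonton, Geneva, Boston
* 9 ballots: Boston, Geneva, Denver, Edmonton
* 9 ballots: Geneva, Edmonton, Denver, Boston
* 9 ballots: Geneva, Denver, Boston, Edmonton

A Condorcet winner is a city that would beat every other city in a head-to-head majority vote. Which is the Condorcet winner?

Denver vs Boston: 31–24
Denver vs Edmonton: 39–16
Denver vs Geneva: 28–27
Denver beats every other city.

Denver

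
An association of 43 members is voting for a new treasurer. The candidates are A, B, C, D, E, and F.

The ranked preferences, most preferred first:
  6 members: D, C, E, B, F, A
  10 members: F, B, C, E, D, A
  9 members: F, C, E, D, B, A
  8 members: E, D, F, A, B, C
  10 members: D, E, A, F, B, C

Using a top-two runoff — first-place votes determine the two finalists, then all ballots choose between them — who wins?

D

Round 1 first-place votes: A 0, B 0, C 0, D 16, E 8, F 19. F and D advance.
Runoff: F is ranked above D on 19 ballots, D above F on 24.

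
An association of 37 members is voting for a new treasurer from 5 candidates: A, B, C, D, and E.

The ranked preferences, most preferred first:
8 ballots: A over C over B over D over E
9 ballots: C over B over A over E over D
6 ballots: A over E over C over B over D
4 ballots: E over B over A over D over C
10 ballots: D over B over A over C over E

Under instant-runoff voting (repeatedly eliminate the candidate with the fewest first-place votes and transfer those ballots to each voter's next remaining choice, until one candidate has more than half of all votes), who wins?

A

Round 1: A 14, B 0, C 9, D 10, E 4. B eliminated.
Round 2: A 14, C 9, D 10, E 4. E eliminated.
Round 3: A 18, C 9, D 10. C eliminated.
Round 4: A 27, D 10. A has a majority (≥19).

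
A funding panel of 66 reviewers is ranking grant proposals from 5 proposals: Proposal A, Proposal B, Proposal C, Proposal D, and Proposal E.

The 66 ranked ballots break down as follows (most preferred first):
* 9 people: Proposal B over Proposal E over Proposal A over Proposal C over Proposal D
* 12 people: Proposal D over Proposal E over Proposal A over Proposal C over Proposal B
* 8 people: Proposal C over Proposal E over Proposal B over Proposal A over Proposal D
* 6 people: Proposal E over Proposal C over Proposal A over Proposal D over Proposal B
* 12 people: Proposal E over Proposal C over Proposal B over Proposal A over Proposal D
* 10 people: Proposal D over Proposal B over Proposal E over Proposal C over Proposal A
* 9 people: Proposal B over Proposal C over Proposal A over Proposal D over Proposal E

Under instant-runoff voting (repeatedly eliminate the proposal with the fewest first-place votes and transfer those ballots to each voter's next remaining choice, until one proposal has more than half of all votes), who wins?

Proposal E

Round 1: Proposal A 0, Proposal B 18, Proposal C 8, Proposal D 22, Proposal E 18. Proposal A eliminated.
Round 2: Proposal B 18, Proposal C 8, Proposal D 22, Proposal E 18. Proposal C eliminated.
Round 3: Proposal B 18, Proposal D 22, Proposal E 26. Proposal B eliminated.
Round 4: Proposal D 31, Proposal E 35. Proposal E has a majority (≥34).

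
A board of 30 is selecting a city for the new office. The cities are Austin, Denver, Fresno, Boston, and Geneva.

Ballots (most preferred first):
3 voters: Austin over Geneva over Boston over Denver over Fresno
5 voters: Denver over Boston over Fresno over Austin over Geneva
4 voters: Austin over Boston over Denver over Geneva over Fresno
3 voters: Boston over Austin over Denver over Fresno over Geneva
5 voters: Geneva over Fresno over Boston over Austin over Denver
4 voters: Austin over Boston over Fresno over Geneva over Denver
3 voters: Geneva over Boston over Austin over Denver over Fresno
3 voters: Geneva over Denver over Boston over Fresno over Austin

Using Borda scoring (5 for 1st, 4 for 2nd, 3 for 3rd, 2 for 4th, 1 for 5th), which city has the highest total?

Austin: 3×5 + 5×2 + 4×5 + 3×4 + 5×2 + 4×5 + 3×3 + 3×1 = 99
Denver: 3×2 + 5×5 + 4×3 + 3×3 + 5×1 + 4×1 + 3×2 + 3×4 = 79
Fresno: 3×1 + 5×3 + 4×1 + 3×2 + 5×4 + 4×3 + 3×1 + 3×2 = 69
Boston: 3×3 + 5×4 + 4×4 + 3×5 + 5×3 + 4×4 + 3×4 + 3×3 = 112
Geneva: 3×4 + 5×1 + 4×2 + 3×1 + 5×5 + 4×2 + 3×5 + 3×5 = 91

Boston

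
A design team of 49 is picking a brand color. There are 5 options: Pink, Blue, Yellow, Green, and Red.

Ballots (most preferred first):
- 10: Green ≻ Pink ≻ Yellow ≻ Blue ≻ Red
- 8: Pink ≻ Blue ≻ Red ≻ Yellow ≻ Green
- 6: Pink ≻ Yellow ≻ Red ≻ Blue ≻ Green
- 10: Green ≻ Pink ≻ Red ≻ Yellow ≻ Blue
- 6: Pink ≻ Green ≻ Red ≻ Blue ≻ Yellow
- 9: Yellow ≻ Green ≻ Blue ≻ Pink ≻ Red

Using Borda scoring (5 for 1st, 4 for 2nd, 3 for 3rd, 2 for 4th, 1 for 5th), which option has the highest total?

Pink: 10×4 + 8×5 + 6×5 + 10×4 + 6×5 + 9×2 = 198
Blue: 10×2 + 8×4 + 6×2 + 10×1 + 6×2 + 9×3 = 113
Yellow: 10×3 + 8×2 + 6×4 + 10×2 + 6×1 + 9×5 = 141
Green: 10×5 + 8×1 + 6×1 + 10×5 + 6×4 + 9×4 = 174
Red: 10×1 + 8×3 + 6×3 + 10×3 + 6×3 + 9×1 = 109

Pink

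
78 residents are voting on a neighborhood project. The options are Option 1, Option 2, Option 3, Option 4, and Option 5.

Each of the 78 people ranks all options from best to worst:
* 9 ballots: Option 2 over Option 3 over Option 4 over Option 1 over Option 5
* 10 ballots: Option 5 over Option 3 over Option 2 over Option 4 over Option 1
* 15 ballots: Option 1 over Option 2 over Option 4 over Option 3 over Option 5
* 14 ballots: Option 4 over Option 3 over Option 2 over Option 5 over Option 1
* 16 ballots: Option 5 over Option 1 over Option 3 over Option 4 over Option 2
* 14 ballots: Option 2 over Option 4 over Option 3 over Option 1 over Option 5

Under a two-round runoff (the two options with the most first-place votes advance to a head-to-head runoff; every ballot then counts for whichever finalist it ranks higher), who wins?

Option 2

Round 1 first-place votes: Option 1 15, Option 2 23, Option 3 0, Option 4 14, Option 5 26. Option 5 and Option 2 advance.
Runoff: Option 5 is ranked above Option 2 on 26 ballots, Option 2 above Option 5 on 52.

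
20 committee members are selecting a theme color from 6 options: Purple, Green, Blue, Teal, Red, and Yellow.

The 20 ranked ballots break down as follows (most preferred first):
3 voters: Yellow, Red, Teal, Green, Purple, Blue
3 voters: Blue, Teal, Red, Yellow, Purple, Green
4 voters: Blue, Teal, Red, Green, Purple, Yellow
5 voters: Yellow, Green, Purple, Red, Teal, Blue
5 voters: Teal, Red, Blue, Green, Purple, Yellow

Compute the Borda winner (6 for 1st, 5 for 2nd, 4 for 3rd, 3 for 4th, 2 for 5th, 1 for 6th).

Purple: 3×2 + 3×2 + 4×2 + 5×4 + 5×2 = 50
Green: 3×3 + 3×1 + 4×3 + 5×5 + 5×3 = 64
Blue: 3×1 + 3×6 + 4×6 + 5×1 + 5×4 = 70
Teal: 3×4 + 3×5 + 4×5 + 5×2 + 5×6 = 87
Red: 3×5 + 3×4 + 4×4 + 5×3 + 5×5 = 83
Yellow: 3×6 + 3×3 + 4×1 + 5×6 + 5×1 = 66

Teal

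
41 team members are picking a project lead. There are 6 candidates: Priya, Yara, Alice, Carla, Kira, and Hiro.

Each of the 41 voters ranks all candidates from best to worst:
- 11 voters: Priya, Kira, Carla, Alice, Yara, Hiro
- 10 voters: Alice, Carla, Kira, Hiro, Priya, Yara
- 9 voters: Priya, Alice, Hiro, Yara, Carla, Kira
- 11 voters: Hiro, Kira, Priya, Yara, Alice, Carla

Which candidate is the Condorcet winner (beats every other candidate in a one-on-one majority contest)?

Kira vs Priya: 21–20
Kira vs Yara: 32–9
Kira vs Alice: 22–19
Kira vs Carla: 22–19
Kira vs Hiro: 21–20
Kira beats every other candidate.

Kira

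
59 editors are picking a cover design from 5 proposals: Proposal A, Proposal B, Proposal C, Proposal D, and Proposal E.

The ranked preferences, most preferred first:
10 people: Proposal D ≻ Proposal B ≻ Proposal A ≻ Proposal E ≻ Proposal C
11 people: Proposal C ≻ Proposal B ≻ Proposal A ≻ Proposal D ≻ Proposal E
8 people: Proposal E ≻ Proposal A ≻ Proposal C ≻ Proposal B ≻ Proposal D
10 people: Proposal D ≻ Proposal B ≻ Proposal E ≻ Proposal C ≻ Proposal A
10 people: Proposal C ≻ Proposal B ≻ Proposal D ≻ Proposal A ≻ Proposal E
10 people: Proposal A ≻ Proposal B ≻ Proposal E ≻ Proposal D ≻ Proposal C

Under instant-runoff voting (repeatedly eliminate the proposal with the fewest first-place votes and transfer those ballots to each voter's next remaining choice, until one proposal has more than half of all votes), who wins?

Round 1: Proposal A 10, Proposal B 0, Proposal C 21, Proposal D 20, Proposal E 8. Proposal B eliminated.
Round 2: Proposal A 10, Proposal C 21, Proposal D 20, Proposal E 8. Proposal E eliminated.
Round 3: Proposal A 18, Proposal C 21, Proposal D 20. Proposal A eliminated.
Round 4: Proposal C 29, Proposal D 30. Proposal D has a majority (≥30).

Proposal D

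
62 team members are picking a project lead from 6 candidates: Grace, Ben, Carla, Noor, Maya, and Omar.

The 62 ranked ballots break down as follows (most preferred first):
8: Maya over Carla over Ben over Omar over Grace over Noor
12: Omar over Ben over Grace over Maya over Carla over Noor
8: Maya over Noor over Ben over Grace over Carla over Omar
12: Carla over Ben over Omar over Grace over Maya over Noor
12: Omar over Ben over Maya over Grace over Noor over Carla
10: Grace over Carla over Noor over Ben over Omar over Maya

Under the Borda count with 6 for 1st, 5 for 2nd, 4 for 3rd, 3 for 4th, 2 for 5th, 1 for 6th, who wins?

Ben

Grace: 8×2 + 12×4 + 8×3 + 12×3 + 12×3 + 10×6 = 220
Ben: 8×4 + 12×5 + 8×4 + 12×5 + 12×5 + 10×3 = 274
Carla: 8×5 + 12×2 + 8×2 + 12×6 + 12×1 + 10×5 = 214
Noor: 8×1 + 12×1 + 8×5 + 12×1 + 12×2 + 10×4 = 136
Maya: 8×6 + 12×3 + 8×6 + 12×2 + 12×4 + 10×1 = 214
Omar: 8×3 + 12×6 + 8×1 + 12×4 + 12×6 + 10×2 = 244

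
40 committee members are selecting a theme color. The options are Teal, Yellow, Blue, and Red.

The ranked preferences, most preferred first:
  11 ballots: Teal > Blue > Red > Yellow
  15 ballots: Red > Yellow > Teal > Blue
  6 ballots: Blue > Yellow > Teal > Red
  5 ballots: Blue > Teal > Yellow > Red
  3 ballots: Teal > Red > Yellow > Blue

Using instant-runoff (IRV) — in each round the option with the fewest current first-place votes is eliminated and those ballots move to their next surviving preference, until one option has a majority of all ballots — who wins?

Teal

Round 1: Teal 14, Yellow 0, Blue 11, Red 15. Yellow eliminated.
Round 2: Teal 14, Blue 11, Red 15. Blue eliminated.
Round 3: Teal 25, Red 15. Teal has a majority (≥21).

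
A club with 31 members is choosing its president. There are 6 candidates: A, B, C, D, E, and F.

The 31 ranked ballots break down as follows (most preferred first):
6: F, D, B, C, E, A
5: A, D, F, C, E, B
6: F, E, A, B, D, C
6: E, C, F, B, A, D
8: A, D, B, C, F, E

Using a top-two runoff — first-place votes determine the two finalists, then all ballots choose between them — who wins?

Round 1 first-place votes: A 13, B 0, C 0, D 0, E 6, F 12. A and F advance.
Runoff: A is ranked above F on 13 ballots, F above A on 18.

F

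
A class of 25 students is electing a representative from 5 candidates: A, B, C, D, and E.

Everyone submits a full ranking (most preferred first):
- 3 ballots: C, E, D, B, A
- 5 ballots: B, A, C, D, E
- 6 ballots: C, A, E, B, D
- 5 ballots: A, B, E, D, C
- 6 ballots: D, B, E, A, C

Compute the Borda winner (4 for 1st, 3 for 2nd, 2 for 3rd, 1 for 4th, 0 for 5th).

A: 3×0 + 5×3 + 6×3 + 5×4 + 6×1 = 59
B: 3×1 + 5×4 + 6×1 + 5×3 + 6×3 = 62
C: 3×4 + 5×2 + 6×4 + 5×0 + 6×0 = 46
D: 3×2 + 5×1 + 6×0 + 5×1 + 6×4 = 40
E: 3×3 + 5×0 + 6×2 + 5×2 + 6×2 = 43

B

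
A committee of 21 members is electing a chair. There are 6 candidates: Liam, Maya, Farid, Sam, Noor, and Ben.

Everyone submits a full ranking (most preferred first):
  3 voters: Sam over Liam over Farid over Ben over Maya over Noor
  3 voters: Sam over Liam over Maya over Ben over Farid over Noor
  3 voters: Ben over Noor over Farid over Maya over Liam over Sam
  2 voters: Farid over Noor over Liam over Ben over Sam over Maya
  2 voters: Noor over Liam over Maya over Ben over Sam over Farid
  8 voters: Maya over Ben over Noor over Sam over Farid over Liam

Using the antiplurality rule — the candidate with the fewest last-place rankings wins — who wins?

Last-place votes: Liam 8, Maya 2, Farid 2, Sam 3, Noor 6, Ben 0.

Ben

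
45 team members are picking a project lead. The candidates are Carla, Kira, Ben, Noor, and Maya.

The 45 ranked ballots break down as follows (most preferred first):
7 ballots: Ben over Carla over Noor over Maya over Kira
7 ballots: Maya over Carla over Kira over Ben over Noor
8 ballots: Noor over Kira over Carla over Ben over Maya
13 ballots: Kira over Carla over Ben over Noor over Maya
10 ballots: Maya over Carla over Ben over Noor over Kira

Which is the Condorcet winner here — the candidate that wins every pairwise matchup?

Carla

Carla vs Kira: 24–21
Carla vs Ben: 38–7
Carla vs Noor: 37–8
Carla vs Maya: 28–17
Carla beats every other candidate.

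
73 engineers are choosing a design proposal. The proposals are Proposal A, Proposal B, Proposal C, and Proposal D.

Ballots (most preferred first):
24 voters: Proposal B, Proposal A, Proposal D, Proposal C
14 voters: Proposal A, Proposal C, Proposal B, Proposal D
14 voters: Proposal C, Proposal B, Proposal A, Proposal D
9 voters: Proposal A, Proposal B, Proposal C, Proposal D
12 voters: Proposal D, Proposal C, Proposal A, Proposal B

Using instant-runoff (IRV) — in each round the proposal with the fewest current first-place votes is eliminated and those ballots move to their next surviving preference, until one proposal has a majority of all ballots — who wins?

Proposal C

Round 1: Proposal A 23, Proposal B 24, Proposal C 14, Proposal D 12. Proposal D eliminated.
Round 2: Proposal A 23, Proposal B 24, Proposal C 26. Proposal A eliminated.
Round 3: Proposal B 33, Proposal C 40. Proposal C has a majority (≥37).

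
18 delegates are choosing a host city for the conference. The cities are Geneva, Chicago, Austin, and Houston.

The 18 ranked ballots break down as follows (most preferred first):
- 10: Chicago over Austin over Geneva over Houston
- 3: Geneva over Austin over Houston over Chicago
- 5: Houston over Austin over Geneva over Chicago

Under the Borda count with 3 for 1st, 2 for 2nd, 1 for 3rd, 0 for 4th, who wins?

Geneva: 10×1 + 3×3 + 5×1 = 24
Chicago: 10×3 + 3×0 + 5×0 = 30
Austin: 10×2 + 3×2 + 5×2 = 36
Houston: 10×0 + 3×1 + 5×3 = 18

Austin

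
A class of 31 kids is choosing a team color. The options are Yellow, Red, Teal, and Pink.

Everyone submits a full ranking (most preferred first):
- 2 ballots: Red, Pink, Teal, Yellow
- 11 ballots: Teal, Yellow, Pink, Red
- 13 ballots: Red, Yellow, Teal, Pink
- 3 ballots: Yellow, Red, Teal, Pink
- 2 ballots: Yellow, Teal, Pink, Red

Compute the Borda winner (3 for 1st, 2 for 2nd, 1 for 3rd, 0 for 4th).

Yellow: 2×0 + 11×2 + 13×2 + 3×3 + 2×3 = 63
Red: 2×3 + 11×0 + 13×3 + 3×2 + 2×0 = 51
Teal: 2×1 + 11×3 + 13×1 + 3×1 + 2×2 = 55
Pink: 2×2 + 11×1 + 13×0 + 3×0 + 2×1 = 17

Yellow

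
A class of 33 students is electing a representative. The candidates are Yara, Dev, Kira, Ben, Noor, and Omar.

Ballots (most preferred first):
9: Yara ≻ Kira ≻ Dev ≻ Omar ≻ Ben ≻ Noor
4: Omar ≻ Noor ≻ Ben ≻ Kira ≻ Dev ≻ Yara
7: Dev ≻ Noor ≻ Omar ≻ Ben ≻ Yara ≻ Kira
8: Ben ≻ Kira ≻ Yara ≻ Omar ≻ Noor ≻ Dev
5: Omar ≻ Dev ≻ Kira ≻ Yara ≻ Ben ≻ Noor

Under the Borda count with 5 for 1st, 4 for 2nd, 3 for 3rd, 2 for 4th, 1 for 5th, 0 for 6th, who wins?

Yara: 9×5 + 4×0 + 7×1 + 8×3 + 5×2 = 86
Dev: 9×3 + 4×1 + 7×5 + 8×0 + 5×4 = 86
Kira: 9×4 + 4×2 + 7×0 + 8×4 + 5×3 = 91
Ben: 9×1 + 4×3 + 7×2 + 8×5 + 5×1 = 80
Noor: 9×0 + 4×4 + 7×4 + 8×1 + 5×0 = 52
Omar: 9×2 + 4×5 + 7×3 + 8×2 + 5×5 = 100

Omar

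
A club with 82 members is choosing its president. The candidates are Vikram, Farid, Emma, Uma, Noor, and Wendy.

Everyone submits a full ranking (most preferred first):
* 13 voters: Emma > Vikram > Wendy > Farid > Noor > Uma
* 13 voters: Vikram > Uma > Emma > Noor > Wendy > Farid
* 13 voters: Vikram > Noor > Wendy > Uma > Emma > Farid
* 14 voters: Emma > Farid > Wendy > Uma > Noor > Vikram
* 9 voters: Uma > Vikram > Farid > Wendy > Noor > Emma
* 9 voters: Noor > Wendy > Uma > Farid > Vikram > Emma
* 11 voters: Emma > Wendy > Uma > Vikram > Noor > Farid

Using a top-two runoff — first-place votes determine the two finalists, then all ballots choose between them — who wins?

Round 1 first-place votes: Vikram 26, Farid 0, Emma 38, Uma 9, Noor 9, Wendy 0. Emma and Vikram advance.
Runoff: Emma is ranked above Vikram on 38 ballots, Vikram above Emma on 44.

Vikram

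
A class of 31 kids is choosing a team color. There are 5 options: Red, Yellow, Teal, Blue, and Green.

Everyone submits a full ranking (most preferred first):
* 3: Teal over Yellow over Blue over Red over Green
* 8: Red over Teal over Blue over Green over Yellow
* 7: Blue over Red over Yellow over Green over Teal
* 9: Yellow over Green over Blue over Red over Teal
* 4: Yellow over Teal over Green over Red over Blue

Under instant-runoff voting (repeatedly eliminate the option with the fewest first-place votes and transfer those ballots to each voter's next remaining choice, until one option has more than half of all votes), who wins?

Round 1: Red 8, Yellow 13, Teal 3, Blue 7, Green 0. Green eliminated.
Round 2: Red 8, Yellow 13, Teal 3, Blue 7. Teal eliminated.
Round 3: Red 8, Yellow 16, Blue 7. Yellow has a majority (≥16).

Yellow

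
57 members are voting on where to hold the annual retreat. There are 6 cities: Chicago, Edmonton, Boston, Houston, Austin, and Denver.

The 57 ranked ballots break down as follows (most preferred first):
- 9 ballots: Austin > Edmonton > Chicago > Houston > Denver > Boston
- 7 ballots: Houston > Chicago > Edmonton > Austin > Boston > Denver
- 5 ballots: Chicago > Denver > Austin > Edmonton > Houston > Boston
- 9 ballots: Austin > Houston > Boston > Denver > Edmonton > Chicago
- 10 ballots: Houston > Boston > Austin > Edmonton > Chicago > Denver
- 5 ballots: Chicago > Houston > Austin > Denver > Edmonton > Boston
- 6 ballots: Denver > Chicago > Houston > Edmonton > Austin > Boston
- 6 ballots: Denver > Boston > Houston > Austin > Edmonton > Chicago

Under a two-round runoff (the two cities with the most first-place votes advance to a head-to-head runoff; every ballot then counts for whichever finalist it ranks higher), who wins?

Round 1 first-place votes: Chicago 10, Edmonton 0, Boston 0, Houston 17, Austin 18, Denver 12. Austin and Houston advance.
Runoff: Austin is ranked above Houston on 23 ballots, Houston above Austin on 34.

Houston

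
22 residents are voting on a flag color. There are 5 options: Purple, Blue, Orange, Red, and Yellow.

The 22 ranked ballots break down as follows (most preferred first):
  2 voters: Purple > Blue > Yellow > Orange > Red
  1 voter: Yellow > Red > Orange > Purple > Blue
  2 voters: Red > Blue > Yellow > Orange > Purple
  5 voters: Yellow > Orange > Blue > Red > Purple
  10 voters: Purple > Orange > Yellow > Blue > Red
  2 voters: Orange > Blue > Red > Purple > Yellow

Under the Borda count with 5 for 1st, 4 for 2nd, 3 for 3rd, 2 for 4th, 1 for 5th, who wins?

Purple: 2×5 + 1×2 + 2×1 + 5×1 + 10×5 + 2×2 = 73
Blue: 2×4 + 1×1 + 2×4 + 5×3 + 10×2 + 2×4 = 60
Orange: 2×2 + 1×3 + 2×2 + 5×4 + 10×4 + 2×5 = 81
Red: 2×1 + 1×4 + 2×5 + 5×2 + 10×1 + 2×3 = 42
Yellow: 2×3 + 1×5 + 2×3 + 5×5 + 10×3 + 2×1 = 74

Orange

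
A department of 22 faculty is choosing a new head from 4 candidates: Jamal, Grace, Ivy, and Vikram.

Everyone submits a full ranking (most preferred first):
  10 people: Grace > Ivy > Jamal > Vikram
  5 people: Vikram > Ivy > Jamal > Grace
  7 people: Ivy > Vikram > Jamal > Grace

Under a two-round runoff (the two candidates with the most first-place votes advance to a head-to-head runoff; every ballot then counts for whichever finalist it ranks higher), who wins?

Round 1 first-place votes: Jamal 0, Grace 10, Ivy 7, Vikram 5. Grace and Ivy advance.
Runoff: Grace is ranked above Ivy on 10 ballots, Ivy above Grace on 12.

Ivy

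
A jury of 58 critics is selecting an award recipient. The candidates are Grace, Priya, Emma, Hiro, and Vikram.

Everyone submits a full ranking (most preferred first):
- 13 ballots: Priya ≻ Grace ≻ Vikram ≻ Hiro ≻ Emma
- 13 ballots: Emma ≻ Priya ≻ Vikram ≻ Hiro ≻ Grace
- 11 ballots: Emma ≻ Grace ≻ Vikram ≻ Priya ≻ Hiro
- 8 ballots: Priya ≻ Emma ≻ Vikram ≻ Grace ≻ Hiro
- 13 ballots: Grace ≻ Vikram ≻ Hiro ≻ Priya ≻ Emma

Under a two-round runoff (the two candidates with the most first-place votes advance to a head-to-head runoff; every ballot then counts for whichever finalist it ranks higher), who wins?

Round 1 first-place votes: Grace 13, Priya 21, Emma 24, Hiro 0, Vikram 0. Emma and Priya advance.
Runoff: Emma is ranked above Priya on 24 ballots, Priya above Emma on 34.

Priya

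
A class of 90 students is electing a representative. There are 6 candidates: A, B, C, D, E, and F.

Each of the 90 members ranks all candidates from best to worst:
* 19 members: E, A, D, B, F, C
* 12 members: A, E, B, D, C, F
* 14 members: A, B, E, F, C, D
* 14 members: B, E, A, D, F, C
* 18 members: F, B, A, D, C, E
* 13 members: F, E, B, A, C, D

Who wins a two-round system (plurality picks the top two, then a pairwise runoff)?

Round 1 first-place votes: A 26, B 14, C 0, D 0, E 19, F 31. F and A advance.
Runoff: F is ranked above A on 31 ballots, A above F on 59.

A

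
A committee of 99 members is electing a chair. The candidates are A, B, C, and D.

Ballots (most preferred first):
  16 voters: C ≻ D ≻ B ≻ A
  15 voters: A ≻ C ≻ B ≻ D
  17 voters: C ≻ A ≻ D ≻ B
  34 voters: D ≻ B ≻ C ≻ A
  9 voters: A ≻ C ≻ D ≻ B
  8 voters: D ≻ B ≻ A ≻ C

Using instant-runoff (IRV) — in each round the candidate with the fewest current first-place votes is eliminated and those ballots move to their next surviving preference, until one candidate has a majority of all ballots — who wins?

Round 1: A 24, B 0, C 33, D 42. B eliminated.
Round 2: A 24, C 33, D 42. A eliminated.
Round 3: C 57, D 42. C has a majority (≥50).

C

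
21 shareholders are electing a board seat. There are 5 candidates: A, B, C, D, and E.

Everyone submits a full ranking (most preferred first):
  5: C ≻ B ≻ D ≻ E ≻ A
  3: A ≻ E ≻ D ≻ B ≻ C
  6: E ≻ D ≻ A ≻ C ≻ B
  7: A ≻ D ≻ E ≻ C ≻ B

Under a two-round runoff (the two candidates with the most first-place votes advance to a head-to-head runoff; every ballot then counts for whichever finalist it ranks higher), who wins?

Round 1 first-place votes: A 10, B 0, C 5, D 0, E 6. A and E advance.
Runoff: A is ranked above E on 10 ballots, E above A on 11.

E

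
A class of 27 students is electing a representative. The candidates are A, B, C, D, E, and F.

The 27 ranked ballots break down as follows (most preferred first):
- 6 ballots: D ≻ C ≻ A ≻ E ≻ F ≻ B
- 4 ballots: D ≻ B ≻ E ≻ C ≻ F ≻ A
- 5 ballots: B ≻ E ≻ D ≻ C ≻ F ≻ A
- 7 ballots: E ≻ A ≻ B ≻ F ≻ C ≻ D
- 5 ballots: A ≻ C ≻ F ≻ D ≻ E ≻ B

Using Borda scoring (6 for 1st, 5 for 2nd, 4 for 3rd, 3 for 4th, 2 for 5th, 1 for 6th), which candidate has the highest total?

E

A: 6×4 + 4×1 + 5×1 + 7×5 + 5×6 = 98
B: 6×1 + 4×5 + 5×6 + 7×4 + 5×1 = 89
C: 6×5 + 4×3 + 5×3 + 7×2 + 5×5 = 96
D: 6×6 + 4×6 + 5×4 + 7×1 + 5×3 = 102
E: 6×3 + 4×4 + 5×5 + 7×6 + 5×2 = 111
F: 6×2 + 4×2 + 5×2 + 7×3 + 5×4 = 71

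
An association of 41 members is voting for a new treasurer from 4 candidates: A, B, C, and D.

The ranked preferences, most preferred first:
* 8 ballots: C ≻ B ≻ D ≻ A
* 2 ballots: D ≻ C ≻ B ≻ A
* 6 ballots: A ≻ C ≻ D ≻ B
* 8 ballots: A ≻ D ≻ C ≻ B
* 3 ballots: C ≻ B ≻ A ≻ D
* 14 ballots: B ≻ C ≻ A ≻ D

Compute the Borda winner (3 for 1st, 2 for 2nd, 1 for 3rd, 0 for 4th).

C

A: 8×0 + 2×0 + 6×3 + 8×3 + 3×1 + 14×1 = 59
B: 8×2 + 2×1 + 6×0 + 8×0 + 3×2 + 14×3 = 66
C: 8×3 + 2×2 + 6×2 + 8×1 + 3×3 + 14×2 = 85
D: 8×1 + 2×3 + 6×1 + 8×2 + 3×0 + 14×0 = 36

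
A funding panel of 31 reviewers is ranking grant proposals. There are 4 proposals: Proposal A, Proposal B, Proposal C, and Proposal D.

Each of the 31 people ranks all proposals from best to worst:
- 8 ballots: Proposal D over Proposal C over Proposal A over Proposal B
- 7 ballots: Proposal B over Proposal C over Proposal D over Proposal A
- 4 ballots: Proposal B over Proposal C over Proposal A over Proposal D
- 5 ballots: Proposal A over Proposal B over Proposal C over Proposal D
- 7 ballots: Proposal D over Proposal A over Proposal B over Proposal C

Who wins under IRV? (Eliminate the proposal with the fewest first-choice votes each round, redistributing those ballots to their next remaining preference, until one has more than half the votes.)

Round 1: Proposal A 5, Proposal B 11, Proposal C 0, Proposal D 15. Proposal C eliminated.
Round 2: Proposal A 5, Proposal B 11, Proposal D 15. Proposal A eliminated.
Round 3: Proposal B 16, Proposal D 15. Proposal B has a majority (≥16).

Proposal B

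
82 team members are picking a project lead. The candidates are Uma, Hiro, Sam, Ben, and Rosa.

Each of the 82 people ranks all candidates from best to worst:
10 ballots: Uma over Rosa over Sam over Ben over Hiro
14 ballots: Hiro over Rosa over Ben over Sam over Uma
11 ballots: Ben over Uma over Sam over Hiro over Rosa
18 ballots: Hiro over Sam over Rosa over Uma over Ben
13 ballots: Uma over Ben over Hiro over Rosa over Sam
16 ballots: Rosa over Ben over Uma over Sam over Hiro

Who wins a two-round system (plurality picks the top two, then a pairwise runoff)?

Uma

Round 1 first-place votes: Uma 23, Hiro 32, Sam 0, Ben 11, Rosa 16. Hiro and Uma advance.
Runoff: Hiro is ranked above Uma on 32 ballots, Uma above Hiro on 50.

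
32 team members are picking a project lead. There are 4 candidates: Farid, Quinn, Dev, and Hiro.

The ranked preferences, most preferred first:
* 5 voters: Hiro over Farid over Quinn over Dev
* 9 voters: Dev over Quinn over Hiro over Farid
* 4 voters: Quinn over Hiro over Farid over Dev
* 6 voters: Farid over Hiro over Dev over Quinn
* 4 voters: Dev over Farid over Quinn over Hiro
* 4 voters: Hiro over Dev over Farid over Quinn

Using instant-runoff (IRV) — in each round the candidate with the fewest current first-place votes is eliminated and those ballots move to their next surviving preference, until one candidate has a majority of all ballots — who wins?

Hiro

Round 1: Farid 6, Quinn 4, Dev 13, Hiro 9. Quinn eliminated.
Round 2: Farid 6, Dev 13, Hiro 13. Farid eliminated.
Round 3: Dev 13, Hiro 19. Hiro has a majority (≥17).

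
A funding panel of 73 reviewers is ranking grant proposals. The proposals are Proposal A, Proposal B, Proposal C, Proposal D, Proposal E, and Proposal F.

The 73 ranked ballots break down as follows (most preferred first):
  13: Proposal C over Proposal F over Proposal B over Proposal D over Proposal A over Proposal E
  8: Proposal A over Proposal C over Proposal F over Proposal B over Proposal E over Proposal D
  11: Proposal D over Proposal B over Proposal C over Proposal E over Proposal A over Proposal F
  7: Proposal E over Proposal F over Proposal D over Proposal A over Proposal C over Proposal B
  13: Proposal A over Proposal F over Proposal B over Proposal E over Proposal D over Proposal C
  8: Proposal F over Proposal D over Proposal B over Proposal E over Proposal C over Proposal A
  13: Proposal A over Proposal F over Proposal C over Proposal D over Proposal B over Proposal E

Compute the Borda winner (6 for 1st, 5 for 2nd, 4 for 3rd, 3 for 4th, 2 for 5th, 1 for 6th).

Proposal A: 13×2 + 8×6 + 11×2 + 7×3 + 13×6 + 8×1 + 13×6 = 281
Proposal B: 13×4 + 8×3 + 11×5 + 7×1 + 13×4 + 8×4 + 13×2 = 248
Proposal C: 13×6 + 8×5 + 11×4 + 7×2 + 13×1 + 8×2 + 13×4 = 257
Proposal D: 13×3 + 8×1 + 11×6 + 7×4 + 13×2 + 8×5 + 13×3 = 246
Proposal E: 13×1 + 8×2 + 11×3 + 7×6 + 13×3 + 8×3 + 13×1 = 180
Proposal F: 13×5 + 8×4 + 11×1 + 7×5 + 13×5 + 8×6 + 13×5 = 321

Proposal F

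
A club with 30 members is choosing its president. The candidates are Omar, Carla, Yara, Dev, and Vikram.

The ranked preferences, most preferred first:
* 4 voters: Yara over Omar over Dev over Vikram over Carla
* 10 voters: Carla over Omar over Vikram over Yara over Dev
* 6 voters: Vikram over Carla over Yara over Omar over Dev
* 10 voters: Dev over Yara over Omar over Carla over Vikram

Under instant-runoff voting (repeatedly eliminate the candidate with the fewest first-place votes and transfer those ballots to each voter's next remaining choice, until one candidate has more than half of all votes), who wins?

Round 1: Omar 0, Carla 10, Yara 4, Dev 10, Vikram 6. Omar eliminated.
Round 2: Carla 10, Yara 4, Dev 10, Vikram 6. Yara eliminated.
Round 3: Carla 10, Dev 14, Vikram 6. Vikram eliminated.
Round 4: Carla 16, Dev 14. Carla has a majority (≥16).

Carla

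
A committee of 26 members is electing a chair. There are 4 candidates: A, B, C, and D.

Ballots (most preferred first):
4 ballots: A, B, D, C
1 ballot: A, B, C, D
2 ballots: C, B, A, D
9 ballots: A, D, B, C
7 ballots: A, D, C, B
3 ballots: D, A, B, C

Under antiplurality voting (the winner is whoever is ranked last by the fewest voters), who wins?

A

Last-place votes: A 0, B 7, C 16, D 3.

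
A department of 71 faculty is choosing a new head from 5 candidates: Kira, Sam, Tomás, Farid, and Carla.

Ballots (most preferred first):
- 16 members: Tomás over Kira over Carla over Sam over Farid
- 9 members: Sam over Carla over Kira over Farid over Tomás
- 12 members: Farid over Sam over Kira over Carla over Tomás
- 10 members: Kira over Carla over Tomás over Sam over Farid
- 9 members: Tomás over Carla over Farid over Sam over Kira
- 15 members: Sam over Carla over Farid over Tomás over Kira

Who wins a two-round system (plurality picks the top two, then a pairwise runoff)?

Sam

Round 1 first-place votes: Kira 10, Sam 24, Tomás 25, Farid 12, Carla 0. Tomás and Sam advance.
Runoff: Tomás is ranked above Sam on 35 ballots, Sam above Tomás on 36.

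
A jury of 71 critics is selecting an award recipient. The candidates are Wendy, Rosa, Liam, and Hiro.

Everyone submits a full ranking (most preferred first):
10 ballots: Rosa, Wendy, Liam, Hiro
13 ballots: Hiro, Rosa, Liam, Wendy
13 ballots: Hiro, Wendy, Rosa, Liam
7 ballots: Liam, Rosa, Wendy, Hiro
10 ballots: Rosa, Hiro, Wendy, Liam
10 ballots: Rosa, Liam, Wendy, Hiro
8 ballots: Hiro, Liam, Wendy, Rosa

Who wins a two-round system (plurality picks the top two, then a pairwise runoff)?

Rosa

Round 1 first-place votes: Wendy 0, Rosa 30, Liam 7, Hiro 34. Hiro and Rosa advance.
Runoff: Hiro is ranked above Rosa on 34 ballots, Rosa above Hiro on 37.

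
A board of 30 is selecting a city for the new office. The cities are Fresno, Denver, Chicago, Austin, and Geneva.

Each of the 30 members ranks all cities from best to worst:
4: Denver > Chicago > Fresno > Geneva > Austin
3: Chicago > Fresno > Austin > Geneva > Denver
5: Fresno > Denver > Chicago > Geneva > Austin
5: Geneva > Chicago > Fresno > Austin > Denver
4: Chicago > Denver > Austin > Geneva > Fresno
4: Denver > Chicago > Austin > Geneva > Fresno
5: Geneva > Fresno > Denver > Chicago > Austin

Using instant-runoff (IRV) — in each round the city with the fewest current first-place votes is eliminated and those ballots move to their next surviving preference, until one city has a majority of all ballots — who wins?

Denver

Round 1: Fresno 5, Denver 8, Chicago 7, Austin 0, Geneva 10. Austin eliminated.
Round 2: Fresno 5, Denver 8, Chicago 7, Geneva 10. Fresno eliminated.
Round 3: Denver 13, Chicago 7, Geneva 10. Chicago eliminated.
Round 4: Denver 17, Geneva 13. Denver has a majority (≥16).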